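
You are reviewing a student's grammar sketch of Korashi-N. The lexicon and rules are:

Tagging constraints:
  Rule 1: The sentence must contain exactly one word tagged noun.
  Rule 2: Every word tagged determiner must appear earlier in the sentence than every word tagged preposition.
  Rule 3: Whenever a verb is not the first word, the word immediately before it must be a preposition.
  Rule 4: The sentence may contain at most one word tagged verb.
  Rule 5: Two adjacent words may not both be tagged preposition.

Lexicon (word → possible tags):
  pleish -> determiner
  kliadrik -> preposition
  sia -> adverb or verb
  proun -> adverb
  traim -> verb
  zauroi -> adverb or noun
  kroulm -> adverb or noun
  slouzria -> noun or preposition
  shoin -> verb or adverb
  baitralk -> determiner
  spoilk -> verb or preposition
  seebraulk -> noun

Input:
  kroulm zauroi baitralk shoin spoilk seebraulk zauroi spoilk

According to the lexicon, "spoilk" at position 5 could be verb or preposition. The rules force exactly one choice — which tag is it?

preposition

Candidates per position — 1:kroulm {adverb,noun}; 2:zauroi {adverb,noun}; 3:baitralk {determiner}; 4:shoin {verb,adverb}; 5:spoilk {verb,preposition}; 6:seebraulk {noun}; 7:zauroi {adverb,noun}; 8:spoilk {verb,preposition}.
Position 1: tagging it noun would leave rule 1 unsatisfiable, so it must be adverb.
Position 2: tagging it noun would leave rule 1 unsatisfiable, so it must be adverb.
Position 4: tagging it verb would leave rule 3 unsatisfiable, so it must be adverb.
Position 5: tagging it verb would leave rule 3 unsatisfiable, so it must be preposition.
Position 7: tagging it noun would leave rule 1 unsatisfiable, so it must be adverb.
Position 8: tagging it verb would leave rule 3 unsatisfiable, so it must be preposition.
That leaves exactly one tagging: adverb adverb determiner adverb preposition noun adverb preposition.
Rule-by-rule: rule 1 ✓; rule 2 ✓; rule 3 ✓; rule 4 ✓; rule 5 ✓.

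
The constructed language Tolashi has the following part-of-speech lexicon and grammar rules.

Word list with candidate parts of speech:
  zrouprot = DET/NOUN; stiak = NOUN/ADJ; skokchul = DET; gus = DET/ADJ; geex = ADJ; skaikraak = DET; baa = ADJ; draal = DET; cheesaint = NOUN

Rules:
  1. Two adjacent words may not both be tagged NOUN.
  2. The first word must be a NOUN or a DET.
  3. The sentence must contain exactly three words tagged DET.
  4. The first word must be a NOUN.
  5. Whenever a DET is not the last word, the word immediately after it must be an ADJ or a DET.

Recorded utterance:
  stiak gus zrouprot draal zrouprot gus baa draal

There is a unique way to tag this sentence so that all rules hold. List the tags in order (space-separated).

NOUN ADJ NOUN DET DET ADJ ADJ DET

Candidates per position — 1:stiak {NOUN,ADJ}; 2:gus {DET,ADJ}; 3:zrouprot {DET,NOUN}; 4:draal {DET}; 5:zrouprot {DET,NOUN}; 6:gus {DET,ADJ}; 7:baa {ADJ}; 8:draal {DET}.
Position 1: ADJ is ruled out by rule 2; that leaves NOUN.
Position 5: NOUN is ruled out by rule 5; that leaves DET.
Position 6: DET is ruled out by rule 3; that leaves ADJ.
Position 2: DET is ruled out by rule 3; that leaves ADJ.
Position 3: DET is ruled out by rule 3; that leaves NOUN.
The only consistent sequence is: NOUN ADJ NOUN DET DET ADJ ADJ DET.
Check: rule 1 ✓; rule 2 ✓; rule 3 ✓; rule 4 ✓; rule 5 ✓.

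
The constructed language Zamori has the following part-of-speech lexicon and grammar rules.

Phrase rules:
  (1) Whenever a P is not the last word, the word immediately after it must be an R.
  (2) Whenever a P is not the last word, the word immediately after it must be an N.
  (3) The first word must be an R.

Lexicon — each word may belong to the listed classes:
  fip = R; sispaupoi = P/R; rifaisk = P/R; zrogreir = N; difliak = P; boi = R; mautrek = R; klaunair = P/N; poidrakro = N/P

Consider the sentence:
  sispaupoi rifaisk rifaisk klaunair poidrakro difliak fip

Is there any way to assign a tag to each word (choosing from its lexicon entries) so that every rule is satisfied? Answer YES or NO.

NO

Candidates per position — 1:sispaupoi {P,R}; 2:rifaisk {P,R}; 3:rifaisk {P,R}; 4:klaunair {P,N}; 5:poidrakro {N,P}; 6:difliak {P}; 7:fip {R}.
Rule 2 cannot be satisfied by any choice of tags from the lexicon.
So there is no consistent tagging.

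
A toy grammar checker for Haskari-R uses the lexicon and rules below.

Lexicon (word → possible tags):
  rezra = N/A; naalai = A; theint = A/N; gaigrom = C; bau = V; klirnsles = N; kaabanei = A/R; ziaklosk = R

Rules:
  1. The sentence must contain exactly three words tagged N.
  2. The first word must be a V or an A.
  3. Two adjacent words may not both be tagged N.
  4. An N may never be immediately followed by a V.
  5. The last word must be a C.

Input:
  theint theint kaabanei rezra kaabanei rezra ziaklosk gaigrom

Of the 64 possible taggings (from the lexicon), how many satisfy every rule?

Candidates per position — 1:theint {A,N}; 2:theint {A,N}; 3:kaabanei {A,R}; 4:rezra {N,A}; 5:kaabanei {A,R}; 6:rezra {N,A}; 7:ziaklosk {R}; 8:gaigrom {C}.
There are 64 candidate sequences in total.
The sequences that satisfy every rule: A N A N A N R C; A N A N R N R C; A N R N A N R C; A N R N R N R C.
Count = 4.

4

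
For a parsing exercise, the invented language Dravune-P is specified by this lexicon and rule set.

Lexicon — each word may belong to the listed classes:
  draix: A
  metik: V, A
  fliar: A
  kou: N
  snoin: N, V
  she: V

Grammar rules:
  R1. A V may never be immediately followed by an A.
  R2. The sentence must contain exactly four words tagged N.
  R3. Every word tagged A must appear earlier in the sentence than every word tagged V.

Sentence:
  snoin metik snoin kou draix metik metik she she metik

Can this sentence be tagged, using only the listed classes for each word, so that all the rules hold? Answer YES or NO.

NO

Candidates per position — 1:snoin {N,V}; 2:metik {V,A}; 3:snoin {N,V}; 4:kou {N}; 5:draix {A}; 6:metik {V,A}; 7:metik {V,A}; 8:she {V}; 9:she {V}; 10:metik {V,A}.
Rule 2 cannot be satisfied by any choice of tags from the lexicon.
So there is no consistent tagging.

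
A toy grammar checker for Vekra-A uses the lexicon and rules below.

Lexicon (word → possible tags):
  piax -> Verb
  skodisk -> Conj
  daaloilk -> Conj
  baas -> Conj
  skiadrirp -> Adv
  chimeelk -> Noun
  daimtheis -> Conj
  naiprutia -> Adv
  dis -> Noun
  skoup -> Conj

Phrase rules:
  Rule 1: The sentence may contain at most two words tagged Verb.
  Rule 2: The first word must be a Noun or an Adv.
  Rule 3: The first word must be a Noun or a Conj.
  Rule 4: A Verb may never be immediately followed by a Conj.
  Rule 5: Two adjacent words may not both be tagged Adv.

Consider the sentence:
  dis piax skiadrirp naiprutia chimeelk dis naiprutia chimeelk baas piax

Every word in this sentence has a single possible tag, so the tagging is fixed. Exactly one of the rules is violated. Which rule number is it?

Fixed tagging: Noun Verb Adv Adv Noun Noun Adv Noun Conj Verb.
Rule check: R1 holds, R2 holds, R3 holds, R4 holds, R5 violated.
Only rule 5 fails.

5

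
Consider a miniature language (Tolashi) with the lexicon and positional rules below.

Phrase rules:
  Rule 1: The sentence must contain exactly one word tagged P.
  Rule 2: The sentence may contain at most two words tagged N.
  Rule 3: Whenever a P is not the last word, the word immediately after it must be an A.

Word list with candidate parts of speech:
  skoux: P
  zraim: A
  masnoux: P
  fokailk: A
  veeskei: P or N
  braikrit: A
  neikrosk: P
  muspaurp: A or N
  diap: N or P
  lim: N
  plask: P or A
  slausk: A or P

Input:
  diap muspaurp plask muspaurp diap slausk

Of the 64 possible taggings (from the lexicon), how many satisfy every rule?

7

Candidates per position — 1:diap {N,P}; 2:muspaurp {A,N}; 3:plask {P,A}; 4:muspaurp {A,N}; 5:diap {N,P}; 6:slausk {A,P}.
There are 64 candidate sequences in total.
Checking each against the rules leaves 7 sequences.
Count = 7.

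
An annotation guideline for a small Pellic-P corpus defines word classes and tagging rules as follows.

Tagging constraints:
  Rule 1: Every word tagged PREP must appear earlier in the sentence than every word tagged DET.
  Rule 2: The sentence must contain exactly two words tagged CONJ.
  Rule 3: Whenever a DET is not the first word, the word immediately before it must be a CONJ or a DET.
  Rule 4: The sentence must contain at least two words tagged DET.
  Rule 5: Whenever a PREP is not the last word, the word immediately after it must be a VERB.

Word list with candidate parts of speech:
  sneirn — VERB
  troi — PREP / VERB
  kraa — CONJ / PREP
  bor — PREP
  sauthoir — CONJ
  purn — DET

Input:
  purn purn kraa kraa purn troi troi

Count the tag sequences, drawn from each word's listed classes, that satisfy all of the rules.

Candidates per position — 1:purn {DET}; 2:purn {DET}; 3:kraa {CONJ,PREP}; 4:kraa {CONJ,PREP}; 5:purn {DET}; 6:troi {PREP,VERB}; 7:troi {PREP,VERB}.
There are 16 candidate sequences in total.
The sequences that satisfy every rule: DET DET CONJ CONJ DET VERB VERB.
Count = 1.

1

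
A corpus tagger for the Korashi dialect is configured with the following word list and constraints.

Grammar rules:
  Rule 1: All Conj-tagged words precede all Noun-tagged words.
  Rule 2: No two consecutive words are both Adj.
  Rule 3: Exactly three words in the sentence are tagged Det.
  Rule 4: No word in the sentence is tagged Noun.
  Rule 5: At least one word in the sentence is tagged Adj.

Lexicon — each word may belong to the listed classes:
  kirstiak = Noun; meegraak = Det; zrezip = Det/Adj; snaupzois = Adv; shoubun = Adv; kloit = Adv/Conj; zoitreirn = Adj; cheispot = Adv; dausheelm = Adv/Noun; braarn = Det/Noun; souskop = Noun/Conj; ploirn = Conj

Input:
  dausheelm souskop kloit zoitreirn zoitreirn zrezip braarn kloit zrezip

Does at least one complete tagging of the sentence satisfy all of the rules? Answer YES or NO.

NO

Candidates per position — 1:dausheelm {Adv,Noun}; 2:souskop {Noun,Conj}; 3:kloit {Adv,Conj}; 4:zoitreirn {Adj}; 5:zoitreirn {Adj}; 6:zrezip {Det,Adj}; 7:braarn {Det,Noun}; 8:kloit {Adv,Conj}; 9:zrezip {Det,Adj}.
Rule 2 cannot be satisfied by any choice of tags from the lexicon.
So there is no consistent tagging.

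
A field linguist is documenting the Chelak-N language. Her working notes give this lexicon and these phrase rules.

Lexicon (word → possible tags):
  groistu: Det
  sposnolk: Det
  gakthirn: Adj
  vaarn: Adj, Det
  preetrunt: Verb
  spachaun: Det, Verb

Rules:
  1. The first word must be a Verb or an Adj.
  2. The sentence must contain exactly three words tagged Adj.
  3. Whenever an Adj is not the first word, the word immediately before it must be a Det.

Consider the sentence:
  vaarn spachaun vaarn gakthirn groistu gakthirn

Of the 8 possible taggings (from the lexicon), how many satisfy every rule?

Candidates per position — 1:vaarn {Adj,Det}; 2:spachaun {Det,Verb}; 3:vaarn {Adj,Det}; 4:gakthirn {Adj}; 5:groistu {Det}; 6:gakthirn {Adj}.
There are 8 candidate sequences in total.
The sequences that satisfy every rule: Adj Det Det Adj Det Adj; Adj Verb Det Adj Det Adj.
Count = 2.

2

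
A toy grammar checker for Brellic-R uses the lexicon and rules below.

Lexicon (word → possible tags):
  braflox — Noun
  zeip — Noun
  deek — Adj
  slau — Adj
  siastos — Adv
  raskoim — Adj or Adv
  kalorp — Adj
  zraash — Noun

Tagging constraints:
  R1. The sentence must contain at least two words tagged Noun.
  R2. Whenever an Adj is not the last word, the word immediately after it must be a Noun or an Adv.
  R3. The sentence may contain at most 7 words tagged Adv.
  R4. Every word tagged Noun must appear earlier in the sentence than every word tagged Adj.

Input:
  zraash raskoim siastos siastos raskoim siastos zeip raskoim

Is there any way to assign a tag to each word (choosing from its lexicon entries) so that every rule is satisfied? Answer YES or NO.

Candidates per position — 1:zraash {Noun}; 2:raskoim {Adj,Adv}; 3:siastos {Adv}; 4:siastos {Adv}; 5:raskoim {Adj,Adv}; 6:siastos {Adv}; 7:zeip {Noun}; 8:raskoim {Adj,Adv}.
One satisfying assignment: Noun Adv Adv Adv Adv Adv Noun Adj.
Rule-by-rule: rule 1 ✓; rule 2 ✓; rule 3 ✓; rule 4 ✓.

YES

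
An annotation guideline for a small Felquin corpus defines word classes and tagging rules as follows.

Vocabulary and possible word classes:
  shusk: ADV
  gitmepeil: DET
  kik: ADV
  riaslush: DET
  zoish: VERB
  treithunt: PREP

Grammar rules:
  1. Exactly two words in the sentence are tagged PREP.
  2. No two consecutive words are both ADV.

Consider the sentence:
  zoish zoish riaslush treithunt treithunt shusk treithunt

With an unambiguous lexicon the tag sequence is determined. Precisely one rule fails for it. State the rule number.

Fixed tagging: VERB VERB DET PREP PREP ADV PREP.
Rule check: R1 fail, R2 pass.
Only rule 1 fails.

1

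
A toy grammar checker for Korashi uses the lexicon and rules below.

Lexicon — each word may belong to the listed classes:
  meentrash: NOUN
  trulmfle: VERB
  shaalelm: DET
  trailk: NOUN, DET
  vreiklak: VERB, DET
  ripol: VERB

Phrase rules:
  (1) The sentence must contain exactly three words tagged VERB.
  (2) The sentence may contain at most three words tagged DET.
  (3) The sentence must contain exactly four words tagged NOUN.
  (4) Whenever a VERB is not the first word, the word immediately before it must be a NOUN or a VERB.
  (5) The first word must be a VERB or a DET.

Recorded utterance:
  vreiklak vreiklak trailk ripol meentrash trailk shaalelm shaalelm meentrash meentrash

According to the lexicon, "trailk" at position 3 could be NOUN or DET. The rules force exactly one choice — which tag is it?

NOUN

Candidates per position — 1:vreiklak {VERB,DET}; 2:vreiklak {VERB,DET}; 3:trailk {NOUN,DET}; 4:ripol {VERB}; 5:meentrash {NOUN}; 6:trailk {NOUN,DET}; 7:shaalelm {DET}; 8:shaalelm {DET}; 9:meentrash {NOUN}; 10:meentrash {NOUN}.
Position 1: DET is ruled out by rule 1; that leaves VERB.
Position 2: DET is ruled out by rule 1; that leaves VERB.
Position 3: DET is ruled out by rule 4; that leaves NOUN.
Position 6: NOUN is ruled out by rule 3; that leaves DET.
That leaves exactly one tagging: VERB VERB NOUN VERB NOUN DET DET DET NOUN NOUN.
Rule-by-rule: rule 1 ok; rule 2 ok; rule 3 ok; rule 4 ok; rule 5 ok.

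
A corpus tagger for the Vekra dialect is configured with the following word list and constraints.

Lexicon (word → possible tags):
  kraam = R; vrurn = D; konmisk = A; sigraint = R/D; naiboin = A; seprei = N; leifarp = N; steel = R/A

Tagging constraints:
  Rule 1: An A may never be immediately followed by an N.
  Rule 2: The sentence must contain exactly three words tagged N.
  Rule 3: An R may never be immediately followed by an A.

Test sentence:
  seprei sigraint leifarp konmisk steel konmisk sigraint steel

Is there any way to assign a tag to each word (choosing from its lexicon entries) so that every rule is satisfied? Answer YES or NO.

NO

Candidates per position — 1:seprei {N}; 2:sigraint {R,D}; 3:leifarp {N}; 4:konmisk {A}; 5:steel {R,A}; 6:konmisk {A}; 7:sigraint {R,D}; 8:steel {R,A}.
Rule 2 cannot be satisfied by any choice of tags from the lexicon.
So there is no consistent tagging.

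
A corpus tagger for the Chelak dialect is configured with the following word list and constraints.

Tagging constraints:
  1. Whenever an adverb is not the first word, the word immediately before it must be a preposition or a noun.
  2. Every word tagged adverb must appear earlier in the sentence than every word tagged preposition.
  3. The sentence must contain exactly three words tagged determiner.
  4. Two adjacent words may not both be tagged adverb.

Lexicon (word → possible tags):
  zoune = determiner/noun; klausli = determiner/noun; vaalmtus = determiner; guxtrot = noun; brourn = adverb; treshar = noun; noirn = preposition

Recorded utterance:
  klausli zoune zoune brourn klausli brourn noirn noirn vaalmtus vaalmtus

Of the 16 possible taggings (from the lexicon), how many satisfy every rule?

Candidates per position — 1:klausli {determiner,noun}; 2:zoune {determiner,noun}; 3:zoune {determiner,noun}; 4:brourn {adverb}; 5:klausli {determiner,noun}; 6:brourn {adverb}; 7:noirn {preposition}; 8:noirn {preposition}; 9:vaalmtus {determiner}; 10:vaalmtus {determiner}.
There are 16 candidate sequences in total.
The sequences that satisfy every rule: determiner noun noun adverb noun adverb preposition preposition determiner determiner; noun determiner noun adverb noun adverb preposition preposition determiner determiner.
Count = 2.

2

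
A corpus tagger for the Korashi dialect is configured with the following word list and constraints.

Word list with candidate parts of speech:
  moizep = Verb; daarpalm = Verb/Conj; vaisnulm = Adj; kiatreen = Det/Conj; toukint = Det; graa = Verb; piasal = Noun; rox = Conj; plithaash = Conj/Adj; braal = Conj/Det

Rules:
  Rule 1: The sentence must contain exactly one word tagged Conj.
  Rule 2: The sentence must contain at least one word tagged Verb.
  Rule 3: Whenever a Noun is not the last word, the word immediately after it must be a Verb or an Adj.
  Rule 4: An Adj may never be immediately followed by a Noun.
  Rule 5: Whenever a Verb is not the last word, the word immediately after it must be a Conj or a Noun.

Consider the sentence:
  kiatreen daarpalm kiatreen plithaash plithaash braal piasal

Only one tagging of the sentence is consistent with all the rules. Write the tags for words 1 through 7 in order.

Det Verb Conj Adj Adj Det Noun

Candidates per position — 1:kiatreen {Det,Conj}; 2:daarpalm {Verb,Conj}; 3:kiatreen {Det,Conj}; 4:plithaash {Conj,Adj}; 5:plithaash {Conj,Adj}; 6:braal {Conj,Det}; 7:piasal {Noun}.
Position 2: Conj is ruled out by rule 2; that leaves Verb.
Position 3: Det is ruled out by rule 5; that leaves Conj.
Position 4: Conj is ruled out by rule 1; that leaves Adj.
Position 5: Conj is ruled out by rule 1; that leaves Adj.
Position 6: Conj is ruled out by rule 1; that leaves Det.
Position 1: Conj is ruled out by rule 1; that leaves Det.
The unique satisfying tagging is: Det Verb Conj Adj Adj Det Noun.
Check: rule 1 holds; rule 2 holds; rule 3 holds; rule 4 holds; rule 5 holds.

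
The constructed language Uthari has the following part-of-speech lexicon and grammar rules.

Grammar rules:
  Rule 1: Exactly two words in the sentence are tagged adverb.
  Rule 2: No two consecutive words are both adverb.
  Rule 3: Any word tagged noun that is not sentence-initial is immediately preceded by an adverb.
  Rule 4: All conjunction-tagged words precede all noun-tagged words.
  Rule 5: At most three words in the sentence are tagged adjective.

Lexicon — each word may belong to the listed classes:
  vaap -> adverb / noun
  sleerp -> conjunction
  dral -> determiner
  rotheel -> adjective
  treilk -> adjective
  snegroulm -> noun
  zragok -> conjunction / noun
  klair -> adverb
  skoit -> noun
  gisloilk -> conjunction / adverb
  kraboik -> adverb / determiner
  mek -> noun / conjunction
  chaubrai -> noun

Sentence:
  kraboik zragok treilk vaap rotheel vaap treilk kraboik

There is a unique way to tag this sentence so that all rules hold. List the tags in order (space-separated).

Candidates per position — 1:kraboik {adverb,determiner}; 2:zragok {conjunction,noun}; 3:treilk {adjective}; 4:vaap {adverb,noun}; 5:rotheel {adjective}; 6:vaap {adverb,noun}; 7:treilk {adjective}; 8:kraboik {adverb,determiner}.
Position 4: tagging it noun would leave rule 3 unsatisfiable, so it must be adverb.
Position 6: tagging it noun would leave rule 3 unsatisfiable, so it must be adverb.
Position 8: tagging it adverb would leave rule 1 unsatisfiable, so it must be determiner.
Position 1: tagging it adverb would leave rule 1 unsatisfiable, so it must be determiner.
Position 2: tagging it noun would leave rule 3 unsatisfiable, so it must be conjunction.
That leaves exactly one tagging: determiner conjunction adjective adverb adjective adverb adjective determiner.
Checking: rule 1 ok; rule 2 ok; rule 3 ok; rule 4 ok; rule 5 ok.

determiner conjunction adjective adverb adjective adverb adjective determiner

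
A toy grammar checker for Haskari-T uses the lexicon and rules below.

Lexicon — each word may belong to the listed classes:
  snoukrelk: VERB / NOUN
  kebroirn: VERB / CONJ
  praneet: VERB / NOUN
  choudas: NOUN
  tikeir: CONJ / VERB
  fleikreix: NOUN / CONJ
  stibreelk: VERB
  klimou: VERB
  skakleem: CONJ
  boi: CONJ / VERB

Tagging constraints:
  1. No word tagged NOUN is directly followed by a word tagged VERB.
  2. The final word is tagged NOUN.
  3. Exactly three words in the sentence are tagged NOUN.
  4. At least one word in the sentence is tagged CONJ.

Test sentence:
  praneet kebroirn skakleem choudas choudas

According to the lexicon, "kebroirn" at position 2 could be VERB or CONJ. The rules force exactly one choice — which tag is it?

Candidates per position — 1:praneet {VERB,NOUN}; 2:kebroirn {VERB,CONJ}; 3:skakleem {CONJ}; 4:choudas {NOUN}; 5:choudas {NOUN}.
Word 1 cannot be VERB — rule 3 would then fail for every completion. It is NOUN.
Word 2 cannot be VERB — rule 1 would then fail for every completion. It is CONJ.
That leaves exactly one tagging: NOUN CONJ CONJ NOUN NOUN.
Check: rule 1 satisfied; rule 2 satisfied; rule 3 satisfied; rule 4 satisfied.

CONJ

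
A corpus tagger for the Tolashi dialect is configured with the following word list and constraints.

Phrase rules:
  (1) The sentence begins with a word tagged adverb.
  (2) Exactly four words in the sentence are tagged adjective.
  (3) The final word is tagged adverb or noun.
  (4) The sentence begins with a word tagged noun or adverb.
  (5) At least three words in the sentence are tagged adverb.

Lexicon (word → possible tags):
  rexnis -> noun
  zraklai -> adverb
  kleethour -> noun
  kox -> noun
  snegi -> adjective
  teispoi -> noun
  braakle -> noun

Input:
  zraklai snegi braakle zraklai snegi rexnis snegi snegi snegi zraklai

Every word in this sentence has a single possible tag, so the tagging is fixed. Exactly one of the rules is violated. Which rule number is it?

Fixed tagging: adverb adjective noun adverb adjective noun adjective adjective adjective adverb.
Applying the rules: R1 pass, R2 fail, R3 pass, R4 pass, R5 pass.
Only rule 2 fails.

2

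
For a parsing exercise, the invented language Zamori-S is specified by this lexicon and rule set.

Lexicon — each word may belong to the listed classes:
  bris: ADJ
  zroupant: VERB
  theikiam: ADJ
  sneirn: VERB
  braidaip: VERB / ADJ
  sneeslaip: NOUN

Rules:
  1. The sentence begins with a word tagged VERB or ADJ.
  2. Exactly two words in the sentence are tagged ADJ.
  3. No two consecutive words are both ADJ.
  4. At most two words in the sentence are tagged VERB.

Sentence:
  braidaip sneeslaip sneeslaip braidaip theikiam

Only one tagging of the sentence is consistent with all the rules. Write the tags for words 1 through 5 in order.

Candidates per position — 1:braidaip {VERB,ADJ}; 2:sneeslaip {NOUN}; 3:sneeslaip {NOUN}; 4:braidaip {VERB,ADJ}; 5:theikiam {ADJ}.
Position 4: ADJ is ruled out by rule 3; that leaves VERB.
Position 1: VERB is ruled out by rule 2; that leaves ADJ.
That leaves exactly one tagging: ADJ NOUN NOUN VERB ADJ.
Rule-by-rule: rule 1 holds; rule 2 holds; rule 3 holds; rule 4 holds.

ADJ NOUN NOUN VERB ADJ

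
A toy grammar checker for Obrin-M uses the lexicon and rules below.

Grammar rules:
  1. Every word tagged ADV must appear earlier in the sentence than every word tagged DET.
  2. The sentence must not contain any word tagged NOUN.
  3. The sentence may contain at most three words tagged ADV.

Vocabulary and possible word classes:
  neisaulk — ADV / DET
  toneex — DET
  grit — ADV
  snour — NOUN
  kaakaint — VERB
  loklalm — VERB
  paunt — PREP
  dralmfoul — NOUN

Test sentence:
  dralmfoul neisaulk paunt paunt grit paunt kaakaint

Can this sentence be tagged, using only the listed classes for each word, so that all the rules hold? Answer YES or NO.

NO

Candidates per position — 1:dralmfoul {NOUN}; 2:neisaulk {ADV,DET}; 3:paunt {PREP}; 4:paunt {PREP}; 5:grit {ADV}; 6:paunt {PREP}; 7:kaakaint {VERB}.
Rule 2 cannot be satisfied by any choice of tags from the lexicon.
So there is no consistent tagging.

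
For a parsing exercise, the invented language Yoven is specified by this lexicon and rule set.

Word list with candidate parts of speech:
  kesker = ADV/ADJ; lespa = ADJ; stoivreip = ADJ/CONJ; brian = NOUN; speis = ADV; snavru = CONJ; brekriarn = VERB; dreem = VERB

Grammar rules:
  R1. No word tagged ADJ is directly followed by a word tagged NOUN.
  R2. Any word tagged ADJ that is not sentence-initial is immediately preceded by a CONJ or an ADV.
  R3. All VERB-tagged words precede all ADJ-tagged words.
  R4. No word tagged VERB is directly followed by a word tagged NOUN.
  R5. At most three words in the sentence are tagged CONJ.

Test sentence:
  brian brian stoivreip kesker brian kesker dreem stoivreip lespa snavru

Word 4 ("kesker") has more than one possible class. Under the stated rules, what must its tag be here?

Candidates per position — 1:brian {NOUN}; 2:brian {NOUN}; 3:stoivreip {ADJ,CONJ}; 4:kesker {ADV,ADJ}; 5:brian {NOUN}; 6:kesker {ADV,ADJ}; 7:dreem {VERB}; 8:stoivreip {ADJ,CONJ}; 9:lespa {ADJ}; 10:snavru {CONJ}.
Position 3: tagging it ADJ would leave rule 2 unsatisfiable, so it must be CONJ.
Position 4: tagging it ADJ would leave rule 1 unsatisfiable, so it must be ADV.
Position 6: tagging it ADJ would leave rule 2 unsatisfiable, so it must be ADV.
Position 8: tagging it ADJ would leave rule 2 unsatisfiable, so it must be CONJ.
The only consistent sequence is: NOUN NOUN CONJ ADV NOUN ADV VERB CONJ ADJ CONJ.
Check: rule 1 ok; rule 2 ok; rule 3 ok; rule 4 ok; rule 5 ok.

ADV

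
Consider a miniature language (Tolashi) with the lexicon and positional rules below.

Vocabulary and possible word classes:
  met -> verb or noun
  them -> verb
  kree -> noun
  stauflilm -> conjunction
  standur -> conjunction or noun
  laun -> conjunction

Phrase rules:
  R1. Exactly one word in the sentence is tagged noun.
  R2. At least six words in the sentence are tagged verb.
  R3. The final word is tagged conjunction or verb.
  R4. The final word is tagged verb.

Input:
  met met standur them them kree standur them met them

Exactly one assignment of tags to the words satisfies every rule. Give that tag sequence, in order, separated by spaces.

verb verb conjunction verb verb noun conjunction verb verb verb

Candidates per position — 1:met {verb,noun}; 2:met {verb,noun}; 3:standur {conjunction,noun}; 4:them {verb}; 5:them {verb}; 6:kree {noun}; 7:standur {conjunction,noun}; 8:them {verb}; 9:met {verb,noun}; 10:them {verb}.
Position 1: tagging it noun would leave rule 1 unsatisfiable, so it must be verb.
Position 2: tagging it noun would leave rule 1 unsatisfiable, so it must be verb.
Position 3: tagging it noun would leave rule 1 unsatisfiable, so it must be conjunction.
Position 7: tagging it noun would leave rule 1 unsatisfiable, so it must be conjunction.
Position 9: tagging it noun would leave rule 1 unsatisfiable, so it must be verb.
That leaves exactly one tagging: verb verb conjunction verb verb noun conjunction verb verb verb.
Checking: rule 1 satisfied; rule 2 satisfied; rule 3 satisfied; rule 4 satisfied.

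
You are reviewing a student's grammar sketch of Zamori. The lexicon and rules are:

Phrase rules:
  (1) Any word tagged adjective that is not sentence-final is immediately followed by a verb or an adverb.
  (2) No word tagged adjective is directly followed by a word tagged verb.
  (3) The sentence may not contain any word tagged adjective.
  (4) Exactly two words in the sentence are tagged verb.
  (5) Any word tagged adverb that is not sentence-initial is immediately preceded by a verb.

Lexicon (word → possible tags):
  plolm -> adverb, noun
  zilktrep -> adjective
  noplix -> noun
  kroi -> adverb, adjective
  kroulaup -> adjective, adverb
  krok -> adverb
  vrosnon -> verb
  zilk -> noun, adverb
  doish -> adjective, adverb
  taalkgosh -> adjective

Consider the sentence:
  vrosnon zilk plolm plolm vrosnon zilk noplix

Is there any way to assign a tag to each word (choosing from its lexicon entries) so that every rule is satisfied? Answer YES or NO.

YES

Candidates per position — 1:vrosnon {verb}; 2:zilk {noun,adverb}; 3:plolm {adverb,noun}; 4:plolm {adverb,noun}; 5:vrosnon {verb}; 6:zilk {noun,adverb}; 7:noplix {noun}.
One satisfying assignment: verb adverb noun noun verb noun noun.
Check: rule 1 ok; rule 2 ok; rule 3 ok; rule 4 ok; rule 5 ok.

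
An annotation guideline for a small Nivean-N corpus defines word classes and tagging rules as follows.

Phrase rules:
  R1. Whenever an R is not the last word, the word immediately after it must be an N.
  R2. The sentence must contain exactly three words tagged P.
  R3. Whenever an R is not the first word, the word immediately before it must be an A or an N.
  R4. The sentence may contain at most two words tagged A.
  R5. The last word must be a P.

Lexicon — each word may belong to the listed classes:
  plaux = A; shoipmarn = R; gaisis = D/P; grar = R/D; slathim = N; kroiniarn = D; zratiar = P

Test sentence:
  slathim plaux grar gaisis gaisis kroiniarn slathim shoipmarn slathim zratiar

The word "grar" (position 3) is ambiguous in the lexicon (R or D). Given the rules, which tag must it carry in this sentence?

D

Candidates per position — 1:slathim {N}; 2:plaux {A}; 3:grar {R,D}; 4:gaisis {D,P}; 5:gaisis {D,P}; 6:kroiniarn {D}; 7:slathim {N}; 8:shoipmarn {R}; 9:slathim {N}; 10:zratiar {P}.
Word 3 cannot be R — rule 1 would then fail for every completion. It is D.
Word 4 cannot be D — rule 2 would then fail for every completion. It is P.
Word 5 cannot be D — rule 2 would then fail for every completion. It is P.
The only consistent sequence is: N A D P P D N R N P.
Verifying each rule — rule 1 holds; rule 2 holds; rule 3 holds; rule 4 holds; rule 5 holds.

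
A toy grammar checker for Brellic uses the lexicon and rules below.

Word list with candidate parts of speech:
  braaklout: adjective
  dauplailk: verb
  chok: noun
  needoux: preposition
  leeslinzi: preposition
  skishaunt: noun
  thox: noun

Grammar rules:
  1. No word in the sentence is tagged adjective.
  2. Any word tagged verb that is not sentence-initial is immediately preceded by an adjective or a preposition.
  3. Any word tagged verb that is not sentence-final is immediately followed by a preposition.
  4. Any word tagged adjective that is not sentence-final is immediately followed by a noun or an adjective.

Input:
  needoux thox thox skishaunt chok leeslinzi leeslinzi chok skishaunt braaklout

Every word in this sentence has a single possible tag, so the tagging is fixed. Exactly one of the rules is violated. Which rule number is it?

1

Fixed tagging: preposition noun noun noun noun preposition preposition noun noun adjective.
Rule check: R1 violated, R2 holds, R3 holds, R4 holds.
Only rule 1 fails.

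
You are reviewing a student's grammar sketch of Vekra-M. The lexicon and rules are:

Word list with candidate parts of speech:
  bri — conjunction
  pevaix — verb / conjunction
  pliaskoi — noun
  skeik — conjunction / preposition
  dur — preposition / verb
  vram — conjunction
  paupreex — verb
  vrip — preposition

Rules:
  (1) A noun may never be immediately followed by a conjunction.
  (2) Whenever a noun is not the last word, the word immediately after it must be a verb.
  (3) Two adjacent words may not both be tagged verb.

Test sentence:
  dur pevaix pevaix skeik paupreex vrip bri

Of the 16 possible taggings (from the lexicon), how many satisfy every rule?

Candidates per position — 1:dur {preposition,verb}; 2:pevaix {verb,conjunction}; 3:pevaix {verb,conjunction}; 4:skeik {conjunction,preposition}; 5:paupreex {verb}; 6:vrip {preposition}; 7:bri {conjunction}.
There are 16 candidate sequences in total.
Checking each against the rules leaves 10 sequences.
Count = 10.

10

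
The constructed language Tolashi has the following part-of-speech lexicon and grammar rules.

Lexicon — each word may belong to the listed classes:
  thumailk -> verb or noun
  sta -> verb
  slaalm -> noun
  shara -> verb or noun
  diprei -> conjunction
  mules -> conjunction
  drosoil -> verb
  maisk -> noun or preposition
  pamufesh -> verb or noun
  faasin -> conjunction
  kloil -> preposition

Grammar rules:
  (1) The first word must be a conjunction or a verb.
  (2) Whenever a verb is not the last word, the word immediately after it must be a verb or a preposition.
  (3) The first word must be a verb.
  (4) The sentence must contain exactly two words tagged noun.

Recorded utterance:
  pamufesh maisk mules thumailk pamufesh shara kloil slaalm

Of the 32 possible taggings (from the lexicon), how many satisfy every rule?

Candidates per position — 1:pamufesh {verb,noun}; 2:maisk {noun,preposition}; 3:mules {conjunction}; 4:thumailk {verb,noun}; 5:pamufesh {verb,noun}; 6:shara {verb,noun}; 7:kloil {preposition}; 8:slaalm {noun}.
There are 32 candidate sequences in total.
The sequences that satisfy every rule: verb preposition conjunction noun verb verb preposition noun.
Count = 1.

1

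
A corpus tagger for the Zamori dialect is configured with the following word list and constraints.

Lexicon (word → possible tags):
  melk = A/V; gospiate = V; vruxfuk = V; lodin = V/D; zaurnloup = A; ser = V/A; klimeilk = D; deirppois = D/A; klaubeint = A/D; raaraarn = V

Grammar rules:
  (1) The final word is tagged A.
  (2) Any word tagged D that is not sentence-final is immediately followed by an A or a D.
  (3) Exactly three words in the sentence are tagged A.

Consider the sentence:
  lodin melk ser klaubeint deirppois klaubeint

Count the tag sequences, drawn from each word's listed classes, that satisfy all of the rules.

9

Candidates per position — 1:lodin {V,D}; 2:melk {A,V}; 3:ser {V,A}; 4:klaubeint {A,D}; 5:deirppois {D,A}; 6:klaubeint {A,D}.
There are 64 candidate sequences in total.
Checking each against the rules leaves 9 sequences.
Count = 9.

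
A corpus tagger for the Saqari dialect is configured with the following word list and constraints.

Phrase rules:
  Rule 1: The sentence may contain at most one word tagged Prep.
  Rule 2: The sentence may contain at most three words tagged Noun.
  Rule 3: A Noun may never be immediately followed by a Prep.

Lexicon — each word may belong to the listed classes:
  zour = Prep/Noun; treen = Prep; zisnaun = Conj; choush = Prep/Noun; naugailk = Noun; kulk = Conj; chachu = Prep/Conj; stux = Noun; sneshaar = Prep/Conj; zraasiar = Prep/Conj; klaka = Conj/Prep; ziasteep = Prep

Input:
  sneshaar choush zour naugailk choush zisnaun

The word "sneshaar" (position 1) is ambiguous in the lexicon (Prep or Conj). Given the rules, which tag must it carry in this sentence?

Conj

Candidates per position — 1:sneshaar {Prep,Conj}; 2:choush {Prep,Noun}; 3:zour {Prep,Noun}; 4:naugailk {Noun}; 5:choush {Prep,Noun}; 6:zisnaun {Conj}.
At position 5, choosing Prep makes rule 3 impossible to satisfy; hence Noun.
Position 1: the remaining choice is settled jointly with positions 2, 3 — only Conj at position 1 is part of a tagging that satisfies every rule.
That leaves exactly one tagging: Conj Prep Noun Noun Noun Conj.
Rule-by-rule: rule 1 satisfied; rule 2 satisfied; rule 3 satisfied.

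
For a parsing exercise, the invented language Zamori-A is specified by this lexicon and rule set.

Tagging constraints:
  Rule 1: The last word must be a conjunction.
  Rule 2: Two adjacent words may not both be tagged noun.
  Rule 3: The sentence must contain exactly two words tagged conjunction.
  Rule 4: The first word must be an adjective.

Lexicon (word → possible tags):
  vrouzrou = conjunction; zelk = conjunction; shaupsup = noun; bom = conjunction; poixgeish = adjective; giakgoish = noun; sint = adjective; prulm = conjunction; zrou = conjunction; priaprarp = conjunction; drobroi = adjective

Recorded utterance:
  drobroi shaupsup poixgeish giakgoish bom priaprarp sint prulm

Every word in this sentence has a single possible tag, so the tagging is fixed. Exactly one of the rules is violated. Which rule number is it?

3

Fixed tagging: adjective noun adjective noun conjunction conjunction adjective conjunction.
Rule check: R1 ok, R2 ok, R3 fails, R4 ok.
Only rule 3 fails.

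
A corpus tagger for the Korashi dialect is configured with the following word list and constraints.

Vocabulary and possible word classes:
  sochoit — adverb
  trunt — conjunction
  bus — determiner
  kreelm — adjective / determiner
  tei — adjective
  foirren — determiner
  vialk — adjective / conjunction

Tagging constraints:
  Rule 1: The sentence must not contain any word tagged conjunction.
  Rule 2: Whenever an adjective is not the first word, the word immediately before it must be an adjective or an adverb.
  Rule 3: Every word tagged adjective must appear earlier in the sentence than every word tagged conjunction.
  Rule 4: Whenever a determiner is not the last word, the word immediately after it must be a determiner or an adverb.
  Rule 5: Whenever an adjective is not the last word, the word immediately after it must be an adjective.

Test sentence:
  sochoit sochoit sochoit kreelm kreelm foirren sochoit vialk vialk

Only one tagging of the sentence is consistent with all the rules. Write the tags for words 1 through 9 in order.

Candidates per position — 1:sochoit {adverb}; 2:sochoit {adverb}; 3:sochoit {adverb}; 4:kreelm {adjective,determiner}; 5:kreelm {adjective,determiner}; 6:foirren {determiner}; 7:sochoit {adverb}; 8:vialk {adjective,conjunction}; 9:vialk {adjective,conjunction}.
If word 4 were adjective, no tagging could satisfy rule 5; so word 4 is determiner.
If word 5 were adjective, no tagging could satisfy rule 2; so word 5 is determiner.
If word 8 were conjunction, no tagging could satisfy rule 1; so word 8 is adjective.
If word 9 were conjunction, no tagging could satisfy rule 1; so word 9 is adjective.
The only consistent sequence is: adverb adverb adverb determiner determiner determiner adverb adjective adjective.
Checking: rule 1 ✓; rule 2 ✓; rule 3 ✓; rule 4 ✓; rule 5 ✓.

adverb adverb adverb determiner determiner determiner adverb adjective adjective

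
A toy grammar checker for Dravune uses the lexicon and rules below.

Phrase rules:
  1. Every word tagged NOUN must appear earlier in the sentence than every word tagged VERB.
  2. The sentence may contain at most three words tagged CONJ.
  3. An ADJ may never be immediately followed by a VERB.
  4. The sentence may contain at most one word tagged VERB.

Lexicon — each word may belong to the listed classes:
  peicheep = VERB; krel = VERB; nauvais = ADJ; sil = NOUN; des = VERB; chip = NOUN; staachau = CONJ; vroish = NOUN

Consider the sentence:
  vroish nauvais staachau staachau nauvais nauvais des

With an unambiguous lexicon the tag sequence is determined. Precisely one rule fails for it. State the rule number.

3

Fixed tagging: NOUN ADJ CONJ CONJ ADJ ADJ VERB.
Checking each rule: R1 ok, R2 ok, R3 fails, R4 ok.
Only rule 3 fails.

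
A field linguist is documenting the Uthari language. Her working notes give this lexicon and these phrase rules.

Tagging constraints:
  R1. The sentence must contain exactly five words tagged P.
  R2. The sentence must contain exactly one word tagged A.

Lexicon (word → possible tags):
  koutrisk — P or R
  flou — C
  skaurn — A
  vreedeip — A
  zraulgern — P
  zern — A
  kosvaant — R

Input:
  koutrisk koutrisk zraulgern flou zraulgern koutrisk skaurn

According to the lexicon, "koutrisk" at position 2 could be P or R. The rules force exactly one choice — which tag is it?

P

Candidates per position — 1:koutrisk {P,R}; 2:koutrisk {P,R}; 3:zraulgern {P}; 4:flou {C}; 5:zraulgern {P}; 6:koutrisk {P,R}; 7:skaurn {A}.
At position 1, choosing R makes rule 1 impossible to satisfy; hence P.
At position 2, choosing R makes rule 1 impossible to satisfy; hence P.
At position 6, choosing R makes rule 1 impossible to satisfy; hence P.
The only consistent sequence is: P P P C P P A.
Verifying each rule — rule 1 ok; rule 2 ok.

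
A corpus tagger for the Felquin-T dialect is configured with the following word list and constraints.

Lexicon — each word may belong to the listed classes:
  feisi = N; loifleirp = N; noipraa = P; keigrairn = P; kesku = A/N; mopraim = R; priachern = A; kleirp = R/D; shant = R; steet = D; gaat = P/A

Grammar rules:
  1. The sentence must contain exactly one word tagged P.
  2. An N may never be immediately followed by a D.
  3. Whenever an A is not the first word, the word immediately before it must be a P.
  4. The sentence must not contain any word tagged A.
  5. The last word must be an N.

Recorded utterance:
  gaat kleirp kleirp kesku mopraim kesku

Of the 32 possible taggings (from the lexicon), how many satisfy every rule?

Candidates per position — 1:gaat {P,A}; 2:kleirp {R,D}; 3:kleirp {R,D}; 4:kesku {A,N}; 5:mopraim {R}; 6:kesku {A,N}.
There are 32 candidate sequences in total.
The sequences that satisfy every rule: P R R N R N; P R D N R N; P D R N R N; P D D N R N.
Count = 4.

4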